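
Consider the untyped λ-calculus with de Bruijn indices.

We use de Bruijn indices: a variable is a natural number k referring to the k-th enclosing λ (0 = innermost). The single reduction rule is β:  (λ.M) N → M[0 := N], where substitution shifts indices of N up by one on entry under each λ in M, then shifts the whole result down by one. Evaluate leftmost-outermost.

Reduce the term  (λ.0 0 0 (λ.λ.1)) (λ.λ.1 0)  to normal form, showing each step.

Answer: normal form = λ.λ.1  (in 7 steps)

Reduction:
  start: (λ.0 0 0 (λ.λ.1)) (λ.λ.1 0)
  →1  (λ.λ.1 0) (λ.λ.1 0) (λ.λ.1 0) (λ.λ.1)
  →2  (λ.(λ.λ.1 0) 0) (λ.λ.1 0) (λ.λ.1)
  →3  (λ.λ.1 0) (λ.λ.1 0) (λ.λ.1)
  →4  (λ.(λ.λ.1 0) 0) (λ.λ.1)
  →5  (λ.λ.1 0) (λ.λ.1)
  →6  λ.(λ.λ.1) 0
  →7  λ.λ.1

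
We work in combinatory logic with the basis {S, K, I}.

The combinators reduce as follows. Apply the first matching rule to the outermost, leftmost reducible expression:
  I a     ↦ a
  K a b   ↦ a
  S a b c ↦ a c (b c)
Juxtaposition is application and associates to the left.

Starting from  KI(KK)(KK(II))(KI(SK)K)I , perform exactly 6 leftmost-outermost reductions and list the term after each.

  start: KI(KK)(KK(II))(KI(SK)K)I
  [1] I(KK(II))(KI(SK)K)I
  [2] KK(II)(KI(SK)K)I
  [3] K(KI(SK)K)I
  [4] KI(SK)K
  [5] IK
  [6] K

Answer: after 6 steps: K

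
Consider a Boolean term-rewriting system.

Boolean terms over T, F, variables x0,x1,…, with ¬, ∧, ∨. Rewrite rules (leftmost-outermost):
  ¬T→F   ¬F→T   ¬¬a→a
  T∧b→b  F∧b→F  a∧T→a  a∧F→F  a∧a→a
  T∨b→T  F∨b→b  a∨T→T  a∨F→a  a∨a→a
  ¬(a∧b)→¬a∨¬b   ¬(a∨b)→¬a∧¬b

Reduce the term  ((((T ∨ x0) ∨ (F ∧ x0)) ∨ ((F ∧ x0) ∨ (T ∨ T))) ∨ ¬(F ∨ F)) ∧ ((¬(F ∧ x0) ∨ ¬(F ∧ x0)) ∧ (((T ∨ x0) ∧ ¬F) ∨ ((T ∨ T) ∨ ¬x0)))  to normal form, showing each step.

  start: ((((T ∨ x0) ∨ (F ∧ x0)) ∨ ((F ∧ x0) ∨ (T ∨ T))) ∨ ¬(F ∨ F)) ∧ ((¬(F ∧ x0) ∨ ¬(F ∧ x0)) ∧ (((T ∨ x0) ∧ ¬F) ∨ ((T ∨ T) ∨ ¬x0)))
  step 1: (((T ∨ (F ∧ x0)) ∨ ((F ∧ x0) ∨ (T ∨ T))) ∨ ¬(F ∨ F)) ∧ ((¬(F ∧ x0) ∨ ¬(F ∧ x0)) ∧ (((T ∨ x0) ∧ ¬F) ∨ ((T ∨ T) ∨ ¬x0)))
  step 2: ((T ∨ ((F ∧ x0) ∨ (T ∨ T))) ∨ ¬(F ∨ F)) ∧ ((¬(F ∧ x0) ∨ ¬(F ∧ x0)) ∧ (((T ∨ x0) ∧ ¬F) ∨ ((T ∨ T) ∨ ¬x0)))
  step 3: (T ∨ ¬(F ∨ F)) ∧ ((¬(F ∧ x0) ∨ ¬(F ∧ x0)) ∧ (((T ∨ x0) ∧ ¬F) ∨ ((T ∨ T) ∨ ¬x0)))
  step 4: T ∧ ((¬(F ∧ x0) ∨ ¬(F ∧ x0)) ∧ (((T ∨ x0) ∧ ¬F) ∨ ((T ∨ T) ∨ ¬x0)))
  step 5: (¬(F ∧ x0) ∨ ¬(F ∧ x0)) ∧ (((T ∨ x0) ∧ ¬F) ∨ ((T ∨ T) ∨ ¬x0))
  step 6: ¬(F ∧ x0) ∧ (((T ∨ x0) ∧ ¬F) ∨ ((T ∨ T) ∨ ¬x0))
  step 7: (¬F ∨ ¬x0) ∧ (((T ∨ x0) ∧ ¬F) ∨ ((T ∨ T) ∨ ¬x0))
  step 8: (T ∨ ¬x0) ∧ (((T ∨ x0) ∧ ¬F) ∨ ((T ∨ T) ∨ ¬x0))
  step 9: T ∧ (((T ∨ x0) ∧ ¬F) ∨ ((T ∨ T) ∨ ¬x0))
  step 10: ((T ∨ x0) ∧ ¬F) ∨ ((T ∨ T) ∨ ¬x0)
  step 11: (T ∧ ¬F) ∨ ((T ∨ T) ∨ ¬x0)
  step 12: ¬F ∨ ((T ∨ T) ∨ ¬x0)
  step 13: T ∨ ((T ∨ T) ∨ ¬x0)
  step 14: T

Answer: normal form = T  (in 14 steps)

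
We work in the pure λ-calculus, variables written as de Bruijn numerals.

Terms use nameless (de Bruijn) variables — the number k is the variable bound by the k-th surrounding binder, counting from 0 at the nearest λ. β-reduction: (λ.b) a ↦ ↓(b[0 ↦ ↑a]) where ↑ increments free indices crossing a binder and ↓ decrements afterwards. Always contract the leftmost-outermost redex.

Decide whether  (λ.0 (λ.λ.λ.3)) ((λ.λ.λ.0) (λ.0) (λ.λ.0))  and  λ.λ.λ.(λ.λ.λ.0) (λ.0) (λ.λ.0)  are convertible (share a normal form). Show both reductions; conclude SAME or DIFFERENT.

Answer: SAME — A ⇓ λ.λ.λ.λ.0, B ⇓ λ.λ.λ.λ.0

Working:
Term A:
  start: (λ.0 (λ.λ.λ.3)) ((λ.λ.λ.0) (λ.0) (λ.λ.0))
  →1  (λ.λ.λ.0) (λ.0) (λ.λ.0) (λ.λ.λ.(λ.λ.λ.0) (λ.0) (λ.λ.0))
  →2  (λ.λ.0) (λ.λ.0) (λ.λ.λ.(λ.λ.λ.0) (λ.0) (λ.λ.0))
  →3  (λ.0) (λ.λ.λ.(λ.λ.λ.0) (λ.0) (λ.λ.0))
  →4  λ.λ.λ.(λ.λ.λ.0) (λ.0) (λ.λ.0)
  →5  λ.λ.λ.(λ.λ.0) (λ.λ.0)
  →6  λ.λ.λ.λ.0

Term B:
  start: λ.λ.λ.(λ.λ.λ.0) (λ.0) (λ.λ.0)
  →1  λ.λ.λ.(λ.λ.0) (λ.λ.0)
  →2  λ.λ.λ.λ.0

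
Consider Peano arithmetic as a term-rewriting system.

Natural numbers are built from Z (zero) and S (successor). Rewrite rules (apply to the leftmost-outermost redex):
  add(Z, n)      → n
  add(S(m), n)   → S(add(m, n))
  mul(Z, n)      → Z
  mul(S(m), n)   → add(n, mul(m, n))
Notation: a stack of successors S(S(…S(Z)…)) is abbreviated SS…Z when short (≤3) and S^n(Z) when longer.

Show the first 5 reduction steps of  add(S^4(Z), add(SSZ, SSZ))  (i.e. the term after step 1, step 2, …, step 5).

Answer: after 5 steps: S(S(S(S(add(SSZ, SSZ)))))

Working:
  start: add(S^4(Z), add(SSZ, SSZ))
  [1] S(add(SSSZ, add(SSZ, SSZ)))
  [2] S(S(add(SSZ, add(SSZ, SSZ))))
  [3] S(S(S(add(SZ, add(SSZ, SSZ)))))
  [4] S(S(S(S(add(Z, add(SSZ, SSZ))))))
  [5] S(S(S(S(add(SSZ, SSZ)))))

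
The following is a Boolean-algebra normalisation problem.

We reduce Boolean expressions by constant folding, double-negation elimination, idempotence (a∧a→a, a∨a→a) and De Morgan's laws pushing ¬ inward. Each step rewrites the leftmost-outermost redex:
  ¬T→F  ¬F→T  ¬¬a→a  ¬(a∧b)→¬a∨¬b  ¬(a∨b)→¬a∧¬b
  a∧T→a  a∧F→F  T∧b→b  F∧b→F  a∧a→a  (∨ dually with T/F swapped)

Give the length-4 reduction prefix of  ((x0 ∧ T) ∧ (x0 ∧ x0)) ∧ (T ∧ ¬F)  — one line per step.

Answer: after 4 steps: x0 ∧ ¬F

Reduction:
  start: ((x0 ∧ T) ∧ (x0 ∧ x0)) ∧ (T ∧ ¬F)
  [1] (x0 ∧ (x0 ∧ x0)) ∧ (T ∧ ¬F)
  [2] (x0 ∧ x0) ∧ (T ∧ ¬F)
  [3] x0 ∧ (T ∧ ¬F)
  [4] x0 ∧ ¬F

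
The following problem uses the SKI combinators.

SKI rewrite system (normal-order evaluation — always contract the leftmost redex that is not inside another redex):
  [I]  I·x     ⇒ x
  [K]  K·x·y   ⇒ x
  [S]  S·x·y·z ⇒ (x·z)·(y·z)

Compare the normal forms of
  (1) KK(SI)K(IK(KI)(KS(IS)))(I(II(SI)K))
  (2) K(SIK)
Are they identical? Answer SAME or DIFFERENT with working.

Answer: SAME — A ⇓ K(SIK), B ⇓ K(SIK)

Derivation:
Term A:
  start: KK(SI)K(IK(KI)(KS(IS)))(I(II(SI)K))
  →1  KK(IK(KI)(KS(IS)))(I(II(SI)K))
  →2  K(I(II(SI)K))
  →3  K(II(SI)K)
  →4  K(I(SI)K)
  →5  K(SIK)

Term B:
  start: K(SIK)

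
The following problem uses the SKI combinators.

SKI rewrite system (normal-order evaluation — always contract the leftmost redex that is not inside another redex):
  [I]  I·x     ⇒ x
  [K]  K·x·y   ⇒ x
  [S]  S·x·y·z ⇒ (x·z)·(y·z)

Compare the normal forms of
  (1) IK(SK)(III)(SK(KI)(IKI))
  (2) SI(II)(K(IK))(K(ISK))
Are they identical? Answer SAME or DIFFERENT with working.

Answer: DIFFERENT — A ⇓ SK(KI), B ⇓ K(K(SK))

Derivation:
Term A:
  start: IK(SK)(III)(SK(KI)(IKI))
  step 1: K(SK)(III)(SK(KI)(IKI))
  step 2: SK(SK(KI)(IKI))
  step 3: SK(K(IKI)(KI(IKI)))
  step 4: SK(IKI)
  step 5: SK(KI)

Term B:
  start: SI(II)(K(IK))(K(ISK))
  step 1: I(K(IK))(II(K(IK)))(K(ISK))
  step 2: K(IK)(II(K(IK)))(K(ISK))
  step 3: IK(K(ISK))
  step 4: K(K(ISK))
  step 5: K(K(SK))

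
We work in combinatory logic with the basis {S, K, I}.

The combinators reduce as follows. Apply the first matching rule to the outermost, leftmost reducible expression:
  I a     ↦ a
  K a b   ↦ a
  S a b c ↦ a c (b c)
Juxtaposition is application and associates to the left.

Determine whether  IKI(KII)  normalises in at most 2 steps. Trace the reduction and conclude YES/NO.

  start: IKI(KII)
  step 1: KI(KII)
  step 2: I

Answer: YES — reaches normal form I in 2 ≤ 2 steps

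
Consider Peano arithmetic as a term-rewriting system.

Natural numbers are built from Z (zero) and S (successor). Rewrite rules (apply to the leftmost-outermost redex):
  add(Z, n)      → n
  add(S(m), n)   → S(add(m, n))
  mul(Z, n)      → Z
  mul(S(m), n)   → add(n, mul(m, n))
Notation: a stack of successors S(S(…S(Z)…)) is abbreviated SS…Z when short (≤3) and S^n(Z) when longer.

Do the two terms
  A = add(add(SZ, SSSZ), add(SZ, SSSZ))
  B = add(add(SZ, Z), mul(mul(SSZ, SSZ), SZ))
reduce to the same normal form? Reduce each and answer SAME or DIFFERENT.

Answer: DIFFERENT — A ⇓ S^8(Z), B ⇓ S^5(Z)

Reduction:
Term A:
  start: add(add(SZ, SSSZ), add(SZ, SSSZ))
  [1] add(S(add(Z, SSSZ)), add(SZ, SSSZ))
  [2] S(add(add(Z, SSSZ), add(SZ, SSSZ)))
  [3] S(add(SSSZ, add(SZ, SSSZ)))
  [4] S(S(add(SSZ, add(SZ, SSSZ))))
  [5] S(S(S(add(SZ, add(SZ, SSSZ)))))
  [6] S(S(S(S(add(Z, add(SZ, SSSZ))))))
  [7] S(S(S(S(add(SZ, SSSZ)))))
  [8] S(S(S(S(S(add(Z, SSSZ))))))
  [9] S^8(Z)

Term B:
  start: add(add(SZ, Z), mul(mul(SSZ, SSZ), SZ))
  [1] add(S(add(Z, Z)), mul(mul(SSZ, SSZ), SZ))
  [2] S(add(add(Z, Z), mul(mul(SSZ, SSZ), SZ)))
  [3] S(add(Z, mul(mul(SSZ, SSZ), SZ)))
  [4] S(mul(mul(SSZ, SSZ), SZ))
  [5] S(mul(add(SSZ, mul(SZ, SSZ)), SZ))
  [6] S(mul(S(add(SZ, mul(SZ, SSZ))), SZ))
  [7] S(add(SZ, mul(add(SZ, mul(SZ, SSZ)), SZ)))
  [8] S(S(add(Z, mul(add(SZ, mul(SZ, SSZ)), SZ))))
  [9] S(S(mul(add(SZ, mul(SZ, SSZ)), SZ)))
  [10] S(S(mul(S(add(Z, mul(SZ, SSZ))), SZ)))
  [11] S(S(add(SZ, mul(add(Z, mul(SZ, SSZ)), SZ))))
  [12] S(S(S(add(Z, mul(add(Z, mul(SZ, SSZ)), SZ)))))
  [13] S(S(S(mul(add(Z, mul(SZ, SSZ)), SZ))))
  [14] S(S(S(mul(mul(SZ, SSZ), SZ))))
  [15] S(S(S(mul(add(SSZ, mul(Z, SSZ)), SZ))))
  [16] S(S(S(mul(S(add(SZ, mul(Z, SSZ))), SZ))))
  [17] S(S(S(add(SZ, mul(add(SZ, mul(Z, SSZ)), SZ)))))
  [18] S(S(S(S(add(Z, mul(add(SZ, mul(Z, SSZ)), SZ))))))
  [19] S(S(S(S(mul(add(SZ, mul(Z, SSZ)), SZ)))))
  [20] S(S(S(S(mul(S(add(Z, mul(Z, SSZ))), SZ)))))
  [21] S(S(S(S(add(SZ, mul(add(Z, mul(Z, SSZ)), SZ))))))
  [22] S(S(S(S(S(add(Z, mul(add(Z, mul(Z, SSZ)), SZ)))))))
  [23] S(S(S(S(S(mul(add(Z, mul(Z, SSZ)), SZ))))))
  [24] S(S(S(S(S(mul(mul(Z, SSZ), SZ))))))
  [25] S(S(S(S(S(mul(Z, SZ))))))
  [26] S^5(Z)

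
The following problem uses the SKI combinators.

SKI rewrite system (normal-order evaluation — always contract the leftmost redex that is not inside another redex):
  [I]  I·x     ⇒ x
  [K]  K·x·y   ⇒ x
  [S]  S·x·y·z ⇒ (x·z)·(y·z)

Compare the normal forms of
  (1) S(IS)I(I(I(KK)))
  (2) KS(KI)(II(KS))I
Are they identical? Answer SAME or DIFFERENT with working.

Answer: DIFFERENT — A ⇓ S(KK)(KK), B ⇓ S(KS)I

Reduction:
Term A:
  start: S(IS)I(I(I(KK)))
  step 1: IS(I(I(KK)))(I(I(I(KK))))
  step 2: S(I(I(KK)))(I(I(I(KK))))
  step 3: S(I(KK))(I(I(I(KK))))
  step 4: S(KK)(I(I(I(KK))))
  step 5: S(KK)(I(I(KK)))
  step 6: S(KK)(I(KK))
  step 7: S(KK)(KK)

Term B:
  start: KS(KI)(II(KS))I
  step 1: S(II(KS))I
  step 2: S(I(KS))I
  step 3: S(KS)I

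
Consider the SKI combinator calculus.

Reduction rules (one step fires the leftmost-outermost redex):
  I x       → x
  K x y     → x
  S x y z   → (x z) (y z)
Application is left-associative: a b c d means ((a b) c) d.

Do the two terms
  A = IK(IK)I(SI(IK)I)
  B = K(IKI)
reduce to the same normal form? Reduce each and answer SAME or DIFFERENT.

Answer: SAME — A ⇓ K(KI), B ⇓ K(KI)

Derivation:
Term A:
  start: IK(IK)I(SI(IK)I)
  →1  K(IK)I(SI(IK)I)
  →2  IK(SI(IK)I)
  →3  K(SI(IK)I)
  →4  K(II(IKI))
  →5  K(I(IKI))
  →6  K(IKI)
  →7  K(KI)

Term B:
  start: K(IKI)
  →1  K(KI)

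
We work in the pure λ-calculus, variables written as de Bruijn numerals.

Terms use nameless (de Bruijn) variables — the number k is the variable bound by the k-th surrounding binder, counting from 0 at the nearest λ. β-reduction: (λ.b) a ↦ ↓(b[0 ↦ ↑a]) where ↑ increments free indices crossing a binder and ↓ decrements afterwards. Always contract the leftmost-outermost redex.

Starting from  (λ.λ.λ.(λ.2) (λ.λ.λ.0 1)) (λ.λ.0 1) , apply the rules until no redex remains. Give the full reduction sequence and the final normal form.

Answer: normal form = λ.λ.1  (in 2 steps)

Working:
  start: (λ.λ.λ.(λ.2) (λ.λ.λ.0 1)) (λ.λ.0 1)
  step 1: λ.λ.(λ.2) (λ.λ.λ.0 1)
  step 2: λ.λ.1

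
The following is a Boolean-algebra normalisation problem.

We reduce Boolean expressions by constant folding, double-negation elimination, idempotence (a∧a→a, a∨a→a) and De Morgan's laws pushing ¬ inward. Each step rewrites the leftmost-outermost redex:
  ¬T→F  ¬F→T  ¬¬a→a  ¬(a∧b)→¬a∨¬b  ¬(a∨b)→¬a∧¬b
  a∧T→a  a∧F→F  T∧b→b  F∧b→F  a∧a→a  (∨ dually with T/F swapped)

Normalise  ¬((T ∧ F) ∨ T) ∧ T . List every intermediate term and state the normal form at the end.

Answer: normal form = F  (in 8 steps)

Reduction:
  start: ¬((T ∧ F) ∨ T) ∧ T
  [1] ¬((T ∧ F) ∨ T)
  [2] ¬(T ∧ F) ∧ ¬T
  [3] (¬T ∨ ¬F) ∧ ¬T
  [4] (F ∨ ¬F) ∧ ¬T
  [5] ¬F ∧ ¬T
  [6] T ∧ ¬T
  [7] ¬T
  [8] F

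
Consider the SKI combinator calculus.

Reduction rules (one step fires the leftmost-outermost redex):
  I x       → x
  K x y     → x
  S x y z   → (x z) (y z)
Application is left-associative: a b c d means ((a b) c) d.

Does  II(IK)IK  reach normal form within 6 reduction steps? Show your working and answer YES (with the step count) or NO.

Answer: YES — reaches normal form I in 4 ≤ 6 steps

Reduction:
  start: II(IK)IK
  →1  I(IK)IK
  →2  IKIK
  →3  KIK
  →4  I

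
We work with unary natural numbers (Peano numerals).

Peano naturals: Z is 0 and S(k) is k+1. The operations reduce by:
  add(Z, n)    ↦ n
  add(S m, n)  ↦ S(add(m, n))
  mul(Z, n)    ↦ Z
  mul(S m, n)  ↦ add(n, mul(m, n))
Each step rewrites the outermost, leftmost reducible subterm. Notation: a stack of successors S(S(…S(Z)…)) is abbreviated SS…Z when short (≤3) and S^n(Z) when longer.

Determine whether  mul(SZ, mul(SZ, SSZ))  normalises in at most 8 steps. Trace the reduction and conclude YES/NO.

  start: mul(SZ, mul(SZ, SSZ))
  [1] add(mul(SZ, SSZ), mul(Z, mul(SZ, SSZ)))
  [2] add(add(SSZ, mul(Z, SSZ)), mul(Z, mul(SZ, SSZ)))
  [3] add(S(add(SZ, mul(Z, SSZ))), mul(Z, mul(SZ, SSZ)))
  [4] S(add(add(SZ, mul(Z, SSZ)), mul(Z, mul(SZ, SSZ))))
  [5] S(add(S(add(Z, mul(Z, SSZ))), mul(Z, mul(SZ, SSZ))))
  [6] S(S(add(add(Z, mul(Z, SSZ)), mul(Z, mul(SZ, SSZ)))))
  [7] S(S(add(mul(Z, SSZ), mul(Z, mul(SZ, SSZ)))))
  [8] S(S(add(Z, mul(Z, mul(SZ, SSZ)))))

Answer: NO — after 8 steps the term is S(S(add(Z, mul(Z, mul(SZ, SSZ))))), not yet normal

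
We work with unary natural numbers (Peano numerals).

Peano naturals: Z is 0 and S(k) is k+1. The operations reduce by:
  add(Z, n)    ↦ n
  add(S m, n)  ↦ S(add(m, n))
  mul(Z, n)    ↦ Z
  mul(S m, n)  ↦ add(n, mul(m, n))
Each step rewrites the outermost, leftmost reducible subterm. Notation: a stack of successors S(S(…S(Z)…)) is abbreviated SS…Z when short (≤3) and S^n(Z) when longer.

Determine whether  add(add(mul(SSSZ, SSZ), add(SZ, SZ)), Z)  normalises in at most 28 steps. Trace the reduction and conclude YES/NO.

Answer: NO — after 28 steps the term is S(S(S(S(S(S(S(add(add(Z, SZ), Z)))))))), not yet normal

Derivation:
  start: add(add(mul(SSSZ, SSZ), add(SZ, SZ)), Z)
  →1  add(add(add(SSZ, mul(SSZ, SSZ)), add(SZ, SZ)), Z)
  →2  add(add(S(add(SZ, mul(SSZ, SSZ))), add(SZ, SZ)), Z)
  →3  add(S(add(add(SZ, mul(SSZ, SSZ)), add(SZ, SZ))), Z)
  →4  S(add(add(add(SZ, mul(SSZ, SSZ)), add(SZ, SZ)), Z))
  →5  S(add(add(S(add(Z, mul(SSZ, SSZ))), add(SZ, SZ)), Z))
  →6  S(add(S(add(add(Z, mul(SSZ, SSZ)), add(SZ, SZ))), Z))
  →7  S(S(add(add(add(Z, mul(SSZ, SSZ)), add(SZ, SZ)), Z)))
  →8  S(S(add(add(mul(SSZ, SSZ), add(SZ, SZ)), Z)))
  →9  S(S(add(add(add(SSZ, mul(SZ, SSZ)), add(SZ, SZ)), Z)))
  →10  S(S(add(add(S(add(SZ, mul(SZ, SSZ))), add(SZ, SZ)), Z)))
  →11  S(S(add(S(add(add(SZ, mul(SZ, SSZ)), add(SZ, SZ))), Z)))
  →12  S(S(S(add(add(add(SZ, mul(SZ, SSZ)), add(SZ, SZ)), Z))))
  →13  S(S(S(add(add(S(add(Z, mul(SZ, SSZ))), add(SZ, SZ)), Z))))
  →14  S(S(S(add(S(add(add(Z, mul(SZ, SSZ)), add(SZ, SZ))), Z))))
  →15  S(S(S(S(add(add(add(Z, mul(SZ, SSZ)), add(SZ, SZ)), Z)))))
  →16  S(S(S(S(add(add(mul(SZ, SSZ), add(SZ, SZ)), Z)))))
  →17  S(S(S(S(add(add(add(SSZ, mul(Z, SSZ)), add(SZ, SZ)), Z)))))
  →18  S(S(S(S(add(add(S(add(SZ, mul(Z, SSZ))), add(SZ, SZ)), Z)))))
  →19  S(S(S(S(add(S(add(add(SZ, mul(Z, SSZ)), add(SZ, SZ))), Z)))))
  →20  S(S(S(S(S(add(add(add(SZ, mul(Z, SSZ)), add(SZ, SZ)), Z))))))
  →21  S(S(S(S(S(add(add(S(add(Z, mul(Z, SSZ))), add(SZ, SZ)), Z))))))
  →22  S(S(S(S(S(add(S(add(add(Z, mul(Z, SSZ)), add(SZ, SZ))), Z))))))
  →23  S(S(S(S(S(S(add(add(add(Z, mul(Z, SSZ)), add(SZ, SZ)), Z)))))))
  →24  S(S(S(S(S(S(add(add(mul(Z, SSZ), add(SZ, SZ)), Z)))))))
  →25  S(S(S(S(S(S(add(add(Z, add(SZ, SZ)), Z)))))))
  →26  S(S(S(S(S(S(add(add(SZ, SZ), Z)))))))
  →27  S(S(S(S(S(S(add(S(add(Z, SZ)), Z)))))))
  →28  S(S(S(S(S(S(S(add(add(Z, SZ), Z))))))))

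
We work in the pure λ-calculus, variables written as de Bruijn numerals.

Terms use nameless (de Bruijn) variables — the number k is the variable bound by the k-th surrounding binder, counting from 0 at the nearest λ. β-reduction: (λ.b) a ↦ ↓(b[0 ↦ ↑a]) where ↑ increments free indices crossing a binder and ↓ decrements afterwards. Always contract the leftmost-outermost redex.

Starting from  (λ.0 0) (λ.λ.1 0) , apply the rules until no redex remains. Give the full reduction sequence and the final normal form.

Answer: normal form = λ.λ.1 0  (in 3 steps)

Reduction:
  start: (λ.0 0) (λ.λ.1 0)
  →1  (λ.λ.1 0) (λ.λ.1 0)
  →2  λ.(λ.λ.1 0) 0
  →3  λ.λ.1 0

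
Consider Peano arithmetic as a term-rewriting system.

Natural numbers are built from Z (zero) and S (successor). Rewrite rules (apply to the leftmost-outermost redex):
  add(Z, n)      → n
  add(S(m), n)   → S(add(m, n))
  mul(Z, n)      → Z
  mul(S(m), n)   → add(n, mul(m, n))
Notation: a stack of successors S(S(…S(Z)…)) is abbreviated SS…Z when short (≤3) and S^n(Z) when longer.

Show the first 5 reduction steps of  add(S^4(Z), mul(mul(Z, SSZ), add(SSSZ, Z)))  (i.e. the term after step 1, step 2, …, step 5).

Answer: after 5 steps: S(S(S(S(mul(mul(Z, SSZ), add(SSSZ, Z))))))

Reduction:
  start: add(S^4(Z), mul(mul(Z, SSZ), add(SSSZ, Z)))
  step 1: S(add(SSSZ, mul(mul(Z, SSZ), add(SSSZ, Z))))
  step 2: S(S(add(SSZ, mul(mul(Z, SSZ), add(SSSZ, Z)))))
  step 3: S(S(S(add(SZ, mul(mul(Z, SSZ), add(SSSZ, Z))))))
  step 4: S(S(S(S(add(Z, mul(mul(Z, SSZ), add(SSSZ, Z)))))))
  step 5: S(S(S(S(mul(mul(Z, SSZ), add(SSSZ, Z))))))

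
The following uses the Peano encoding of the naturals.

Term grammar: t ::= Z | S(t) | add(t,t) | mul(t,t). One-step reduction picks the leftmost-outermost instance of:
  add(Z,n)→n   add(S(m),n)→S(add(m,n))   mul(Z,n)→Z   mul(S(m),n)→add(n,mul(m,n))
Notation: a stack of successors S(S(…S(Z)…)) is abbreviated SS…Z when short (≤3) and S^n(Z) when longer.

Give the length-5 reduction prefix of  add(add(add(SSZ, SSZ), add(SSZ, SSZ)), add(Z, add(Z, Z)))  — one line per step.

Answer: after 5 steps: S(add(S(add(add(Z, SSZ), add(SSZ, SSZ))), add(Z, add(Z, Z))))

Working:
  start: add(add(add(SSZ, SSZ), add(SSZ, SSZ)), add(Z, add(Z, Z)))
  [1] add(add(S(add(SZ, SSZ)), add(SSZ, SSZ)), add(Z, add(Z, Z)))
  [2] add(S(add(add(SZ, SSZ), add(SSZ, SSZ))), add(Z, add(Z, Z)))
  [3] S(add(add(add(SZ, SSZ), add(SSZ, SSZ)), add(Z, add(Z, Z))))
  [4] S(add(add(S(add(Z, SSZ)), add(SSZ, SSZ)), add(Z, add(Z, Z))))
  [5] S(add(S(add(add(Z, SSZ), add(SSZ, SSZ))), add(Z, add(Z, Z))))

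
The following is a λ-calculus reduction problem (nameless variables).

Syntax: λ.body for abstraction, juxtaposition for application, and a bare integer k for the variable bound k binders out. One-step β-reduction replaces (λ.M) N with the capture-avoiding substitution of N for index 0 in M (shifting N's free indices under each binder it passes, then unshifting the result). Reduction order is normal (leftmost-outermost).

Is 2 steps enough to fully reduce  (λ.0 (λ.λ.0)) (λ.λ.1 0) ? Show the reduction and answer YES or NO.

  start: (λ.0 (λ.λ.0)) (λ.λ.1 0)
  step 1: (λ.λ.1 0) (λ.λ.0)
  step 2: λ.(λ.λ.0) 0

Answer: NO — after 2 steps the term is λ.(λ.λ.0) 0, not yet normal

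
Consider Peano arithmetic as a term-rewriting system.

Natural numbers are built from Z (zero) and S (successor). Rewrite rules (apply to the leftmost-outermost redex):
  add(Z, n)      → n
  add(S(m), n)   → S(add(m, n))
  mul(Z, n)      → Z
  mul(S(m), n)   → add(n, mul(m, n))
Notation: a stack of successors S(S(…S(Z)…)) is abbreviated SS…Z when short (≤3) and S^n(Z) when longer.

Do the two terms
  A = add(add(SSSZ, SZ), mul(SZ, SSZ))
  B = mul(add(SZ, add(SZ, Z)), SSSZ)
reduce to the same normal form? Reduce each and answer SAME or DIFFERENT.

Answer: SAME — A ⇓ S^6(Z), B ⇓ S^6(Z)

Derivation:
Term A:
  start: add(add(SSSZ, SZ), mul(SZ, SSZ))
  [1] add(S(add(SSZ, SZ)), mul(SZ, SSZ))
  [2] S(add(add(SSZ, SZ), mul(SZ, SSZ)))
  [3] S(add(S(add(SZ, SZ)), mul(SZ, SSZ)))
  [4] S(S(add(add(SZ, SZ), mul(SZ, SSZ))))
  [5] S(S(add(S(add(Z, SZ)), mul(SZ, SSZ))))
  [6] S(S(S(add(add(Z, SZ), mul(SZ, SSZ)))))
  [7] S(S(S(add(SZ, mul(SZ, SSZ)))))
  [8] S(S(S(S(add(Z, mul(SZ, SSZ))))))
  [9] S(S(S(S(mul(SZ, SSZ)))))
  [10] S(S(S(S(add(SSZ, mul(Z, SSZ))))))
  [11] S(S(S(S(S(add(SZ, mul(Z, SSZ)))))))
  [12] S(S(S(S(S(S(add(Z, mul(Z, SSZ))))))))
  [13] S(S(S(S(S(S(mul(Z, SSZ)))))))
  [14] S^6(Z)

Term B:
  start: mul(add(SZ, add(SZ, Z)), SSSZ)
  [1] mul(S(add(Z, add(SZ, Z))), SSSZ)
  [2] add(SSSZ, mul(add(Z, add(SZ, Z)), SSSZ))
  [3] S(add(SSZ, mul(add(Z, add(SZ, Z)), SSSZ)))
  [4] S(S(add(SZ, mul(add(Z, add(SZ, Z)), SSSZ))))
  [5] S(S(S(add(Z, mul(add(Z, add(SZ, Z)), SSSZ)))))
  [6] S(S(S(mul(add(Z, add(SZ, Z)), SSSZ))))
  [7] S(S(S(mul(add(SZ, Z), SSSZ))))
  [8] S(S(S(mul(S(add(Z, Z)), SSSZ))))
  [9] S(S(S(add(SSSZ, mul(add(Z, Z), SSSZ)))))
  [10] S(S(S(S(add(SSZ, mul(add(Z, Z), SSSZ))))))
  [11] S(S(S(S(S(add(SZ, mul(add(Z, Z), SSSZ)))))))
  [12] S(S(S(S(S(S(add(Z, mul(add(Z, Z), SSSZ))))))))
  [13] S(S(S(S(S(S(mul(add(Z, Z), SSSZ)))))))
  [14] S(S(S(S(S(S(mul(Z, SSSZ)))))))
  [15] S^6(Z)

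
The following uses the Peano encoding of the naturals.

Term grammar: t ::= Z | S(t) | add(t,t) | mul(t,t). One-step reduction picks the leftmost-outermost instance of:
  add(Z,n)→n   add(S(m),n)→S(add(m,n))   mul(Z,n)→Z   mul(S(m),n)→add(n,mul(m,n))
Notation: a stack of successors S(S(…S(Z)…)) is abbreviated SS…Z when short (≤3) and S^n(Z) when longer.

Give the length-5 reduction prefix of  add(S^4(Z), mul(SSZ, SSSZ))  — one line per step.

  start: add(S^4(Z), mul(SSZ, SSSZ))
  [1] S(add(SSSZ, mul(SSZ, SSSZ)))
  [2] S(S(add(SSZ, mul(SSZ, SSSZ))))
  [3] S(S(S(add(SZ, mul(SSZ, SSSZ)))))
  [4] S(S(S(S(add(Z, mul(SSZ, SSSZ))))))
  [5] S(S(S(S(mul(SSZ, SSSZ)))))

Answer: after 5 steps: S(S(S(S(mul(SSZ, SSSZ)))))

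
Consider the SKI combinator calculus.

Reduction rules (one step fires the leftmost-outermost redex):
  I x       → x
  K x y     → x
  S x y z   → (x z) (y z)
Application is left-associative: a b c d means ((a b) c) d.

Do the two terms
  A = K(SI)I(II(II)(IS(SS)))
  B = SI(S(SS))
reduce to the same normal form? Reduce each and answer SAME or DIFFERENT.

Term A:
  start: K(SI)I(II(II)(IS(SS)))
  [1] SI(II(II)(IS(SS)))
  [2] SI(I(II)(IS(SS)))
  [3] SI(II(IS(SS)))
  [4] SI(I(IS(SS)))
  [5] SI(IS(SS))
  [6] SI(S(SS))

Term B:
  start: SI(S(SS))

Answer: SAME — A ⇓ SI(S(SS)), B ⇓ SI(S(SS))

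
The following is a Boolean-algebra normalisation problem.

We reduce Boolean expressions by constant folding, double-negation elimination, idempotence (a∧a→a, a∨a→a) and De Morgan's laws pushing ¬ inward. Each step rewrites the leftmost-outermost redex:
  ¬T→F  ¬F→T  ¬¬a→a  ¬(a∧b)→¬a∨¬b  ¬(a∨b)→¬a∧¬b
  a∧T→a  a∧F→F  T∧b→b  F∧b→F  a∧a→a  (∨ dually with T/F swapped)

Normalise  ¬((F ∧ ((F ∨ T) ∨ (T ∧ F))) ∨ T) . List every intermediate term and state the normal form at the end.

Answer: normal form = F  (in 6 steps)

Derivation:
  start: ¬((F ∧ ((F ∨ T) ∨ (T ∧ F))) ∨ T)
  →1  ¬(F ∧ ((F ∨ T) ∨ (T ∧ F))) ∧ ¬T
  →2  (¬F ∨ ¬((F ∨ T) ∨ (T ∧ F))) ∧ ¬T
  →3  (T ∨ ¬((F ∨ T) ∨ (T ∧ F))) ∧ ¬T
  →4  T ∧ ¬T
  →5  ¬T
  →6  F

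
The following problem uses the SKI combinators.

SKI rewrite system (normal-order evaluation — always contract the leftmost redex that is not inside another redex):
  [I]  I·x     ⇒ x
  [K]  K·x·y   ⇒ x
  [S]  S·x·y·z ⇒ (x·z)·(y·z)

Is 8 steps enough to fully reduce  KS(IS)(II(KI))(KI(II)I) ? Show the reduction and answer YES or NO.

  start: KS(IS)(II(KI))(KI(II)I)
  →1  S(II(KI))(KI(II)I)
  →2  S(I(KI))(KI(II)I)
  →3  S(KI)(KI(II)I)
  →4  S(KI)(II)
  →5  S(KI)I

Answer: YES — reaches normal form S(KI)I in 5 ≤ 8 steps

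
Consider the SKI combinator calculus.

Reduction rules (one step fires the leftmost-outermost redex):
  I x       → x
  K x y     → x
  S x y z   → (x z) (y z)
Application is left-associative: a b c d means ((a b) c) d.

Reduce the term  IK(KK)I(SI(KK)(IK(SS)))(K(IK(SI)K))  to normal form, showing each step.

  start: IK(KK)I(SI(KK)(IK(SS)))(K(IK(SI)K))
  [1] K(KK)I(SI(KK)(IK(SS)))(K(IK(SI)K))
  [2] KK(SI(KK)(IK(SS)))(K(IK(SI)K))
  [3] K(K(IK(SI)K))
  [4] K(K(K(SI)K))
  [5] K(K(SI))

Answer: normal form = K(K(SI))  (in 5 steps)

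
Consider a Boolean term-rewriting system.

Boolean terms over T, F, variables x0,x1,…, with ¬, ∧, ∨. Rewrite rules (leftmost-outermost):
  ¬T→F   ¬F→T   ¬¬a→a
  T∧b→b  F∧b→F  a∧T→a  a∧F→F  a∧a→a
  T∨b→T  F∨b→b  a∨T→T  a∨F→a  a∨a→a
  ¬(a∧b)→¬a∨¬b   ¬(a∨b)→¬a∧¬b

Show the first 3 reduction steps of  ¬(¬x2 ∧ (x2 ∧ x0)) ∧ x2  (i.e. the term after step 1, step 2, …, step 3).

  start: ¬(¬x2 ∧ (x2 ∧ x0)) ∧ x2
  [1] (¬¬x2 ∨ ¬(x2 ∧ x0)) ∧ x2
  [2] (x2 ∨ ¬(x2 ∧ x0)) ∧ x2
  [3] (x2 ∨ (¬x2 ∨ ¬x0)) ∧ x2

Answer: after 3 steps: (x2 ∨ (¬x2 ∨ ¬x0)) ∧ x2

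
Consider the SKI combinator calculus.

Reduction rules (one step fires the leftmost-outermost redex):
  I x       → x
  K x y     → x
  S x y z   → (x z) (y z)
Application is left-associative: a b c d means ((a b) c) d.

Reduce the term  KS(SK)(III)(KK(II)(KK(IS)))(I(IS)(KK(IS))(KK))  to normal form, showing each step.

Answer: normal form = K  (in 13 steps)

Derivation:
  start: KS(SK)(III)(KK(II)(KK(IS)))(I(IS)(KK(IS))(KK))
  [1] S(III)(KK(II)(KK(IS)))(I(IS)(KK(IS))(KK))
  [2] III(I(IS)(KK(IS))(KK))(KK(II)(KK(IS))(I(IS)(KK(IS))(KK)))
  [3] II(I(IS)(KK(IS))(KK))(KK(II)(KK(IS))(I(IS)(KK(IS))(KK)))
  [4] I(I(IS)(KK(IS))(KK))(KK(II)(KK(IS))(I(IS)(KK(IS))(KK)))
  [5] I(IS)(KK(IS))(KK)(KK(II)(KK(IS))(I(IS)(KK(IS))(KK)))
  [6] IS(KK(IS))(KK)(KK(II)(KK(IS))(I(IS)(KK(IS))(KK)))
  [7] S(KK(IS))(KK)(KK(II)(KK(IS))(I(IS)(KK(IS))(KK)))
  [8] KK(IS)(KK(II)(KK(IS))(I(IS)(KK(IS))(KK)))(KK(KK(II)(KK(IS))(I(IS)(KK(IS))(KK))))
  [9] K(KK(II)(KK(IS))(I(IS)(KK(IS))(KK)))(KK(KK(II)(KK(IS))(I(IS)(KK(IS))(KK))))
  [10] KK(II)(KK(IS))(I(IS)(KK(IS))(KK))
  [11] K(KK(IS))(I(IS)(KK(IS))(KK))
  [12] KK(IS)
  [13] K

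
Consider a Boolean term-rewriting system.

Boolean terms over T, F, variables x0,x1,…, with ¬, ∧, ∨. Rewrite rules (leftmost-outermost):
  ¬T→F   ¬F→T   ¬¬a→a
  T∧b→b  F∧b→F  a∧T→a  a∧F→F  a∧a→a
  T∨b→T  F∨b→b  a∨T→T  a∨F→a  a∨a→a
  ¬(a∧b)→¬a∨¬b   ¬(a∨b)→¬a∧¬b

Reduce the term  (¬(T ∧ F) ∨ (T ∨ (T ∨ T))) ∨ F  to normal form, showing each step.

  start: (¬(T ∧ F) ∨ (T ∨ (T ∨ T))) ∨ F
  →1  ¬(T ∧ F) ∨ (T ∨ (T ∨ T))
  →2  (¬T ∨ ¬F) ∨ (T ∨ (T ∨ T))
  →3  (F ∨ ¬F) ∨ (T ∨ (T ∨ T))
  →4  ¬F ∨ (T ∨ (T ∨ T))
  →5  T ∨ (T ∨ (T ∨ T))
  →6  T

Answer: normal form = T  (in 6 steps)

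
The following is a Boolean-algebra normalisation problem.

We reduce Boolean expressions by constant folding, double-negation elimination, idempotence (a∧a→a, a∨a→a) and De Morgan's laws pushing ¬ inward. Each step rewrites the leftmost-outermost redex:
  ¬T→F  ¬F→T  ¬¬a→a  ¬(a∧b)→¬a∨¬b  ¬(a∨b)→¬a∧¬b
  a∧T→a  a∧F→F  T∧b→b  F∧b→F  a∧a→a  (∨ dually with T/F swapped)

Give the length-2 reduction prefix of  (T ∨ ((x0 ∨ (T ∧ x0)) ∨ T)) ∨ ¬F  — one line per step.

Answer: after 2 steps: T

Derivation:
  start: (T ∨ ((x0 ∨ (T ∧ x0)) ∨ T)) ∨ ¬F
  [1] T ∨ ¬F
  [2] T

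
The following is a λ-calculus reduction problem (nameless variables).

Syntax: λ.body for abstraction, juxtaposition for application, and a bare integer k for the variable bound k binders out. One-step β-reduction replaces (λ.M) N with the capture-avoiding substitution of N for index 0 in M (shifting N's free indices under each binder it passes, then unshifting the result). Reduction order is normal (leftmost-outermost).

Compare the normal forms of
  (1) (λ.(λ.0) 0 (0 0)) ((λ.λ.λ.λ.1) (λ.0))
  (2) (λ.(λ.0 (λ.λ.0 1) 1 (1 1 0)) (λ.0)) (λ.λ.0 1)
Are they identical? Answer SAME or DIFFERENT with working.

Answer: DIFFERENT — A ⇓ λ.λ.1, B ⇓ λ.0 (λ.λ.0 1)

Reduction:
Term A:
  start: (λ.(λ.0) 0 (0 0)) ((λ.λ.λ.λ.1) (λ.0))
  step 1: (λ.0) ((λ.λ.λ.λ.1) (λ.0)) ((λ.λ.λ.λ.1) (λ.0) ((λ.λ.λ.λ.1) (λ.0)))
  step 2: (λ.λ.λ.λ.1) (λ.0) ((λ.λ.λ.λ.1) (λ.0) ((λ.λ.λ.λ.1) (λ.0)))
  step 3: (λ.λ.λ.1) ((λ.λ.λ.λ.1) (λ.0) ((λ.λ.λ.λ.1) (λ.0)))
  step 4: λ.λ.1

Term B:
  start: (λ.(λ.0 (λ.λ.0 1) 1 (1 1 0)) (λ.0)) (λ.λ.0 1)
  step 1: (λ.0 (λ.λ.0 1) (λ.λ.0 1) ((λ.λ.0 1) (λ.λ.0 1) 0)) (λ.0)
  step 2: (λ.0) (λ.λ.0 1) (λ.λ.0 1) ((λ.λ.0 1) (λ.λ.0 1) (λ.0))
  step 3: (λ.λ.0 1) (λ.λ.0 1) ((λ.λ.0 1) (λ.λ.0 1) (λ.0))
  step 4: (λ.0 (λ.λ.0 1)) ((λ.λ.0 1) (λ.λ.0 1) (λ.0))
  step 5: (λ.λ.0 1) (λ.λ.0 1) (λ.0) (λ.λ.0 1)
  step 6: (λ.0 (λ.λ.0 1)) (λ.0) (λ.λ.0 1)
  step 7: (λ.0) (λ.λ.0 1) (λ.λ.0 1)
  step 8: (λ.λ.0 1) (λ.λ.0 1)
  step 9: λ.0 (λ.λ.0 1)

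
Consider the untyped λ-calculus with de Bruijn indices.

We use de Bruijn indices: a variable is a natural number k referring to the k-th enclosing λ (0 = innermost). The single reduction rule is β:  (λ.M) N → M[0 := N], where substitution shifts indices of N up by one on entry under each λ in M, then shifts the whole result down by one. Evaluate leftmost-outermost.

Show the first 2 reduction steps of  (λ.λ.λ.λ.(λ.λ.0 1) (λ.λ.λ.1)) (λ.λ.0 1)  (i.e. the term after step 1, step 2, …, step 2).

  start: (λ.λ.λ.λ.(λ.λ.0 1) (λ.λ.λ.1)) (λ.λ.0 1)
  →1  λ.λ.λ.(λ.λ.0 1) (λ.λ.λ.1)
  →2  λ.λ.λ.λ.0 (λ.λ.λ.1)

Answer: after 2 steps: λ.λ.λ.λ.0 (λ.λ.λ.1)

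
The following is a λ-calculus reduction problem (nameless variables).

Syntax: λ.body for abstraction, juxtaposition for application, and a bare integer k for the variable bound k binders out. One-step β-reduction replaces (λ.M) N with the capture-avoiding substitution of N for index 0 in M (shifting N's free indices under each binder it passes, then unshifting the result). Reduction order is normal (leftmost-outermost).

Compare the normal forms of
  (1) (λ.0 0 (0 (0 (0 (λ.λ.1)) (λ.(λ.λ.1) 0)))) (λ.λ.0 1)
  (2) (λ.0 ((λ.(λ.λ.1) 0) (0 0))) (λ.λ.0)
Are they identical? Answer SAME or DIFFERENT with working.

Term A:
  start: (λ.0 0 (0 (0 (0 (λ.λ.1)) (λ.(λ.λ.1) 0)))) (λ.λ.0 1)
  →1  (λ.λ.0 1) (λ.λ.0 1) ((λ.λ.0 1) ((λ.λ.0 1) ((λ.λ.0 1) (λ.λ.1)) (λ.(λ.λ.1) 0)))
  →2  (λ.0 (λ.λ.0 1)) ((λ.λ.0 1) ((λ.λ.0 1) ((λ.λ.0 1) (λ.λ.1)) (λ.(λ.λ.1) 0)))
  →3  (λ.λ.0 1) ((λ.λ.0 1) ((λ.λ.0 1) (λ.λ.1)) (λ.(λ.λ.1) 0)) (λ.λ.0 1)
  →4  (λ.0 ((λ.λ.0 1) ((λ.λ.0 1) (λ.λ.1)) (λ.(λ.λ.1) 0))) (λ.λ.0 1)
  →5  (λ.λ.0 1) ((λ.λ.0 1) ((λ.λ.0 1) (λ.λ.1)) (λ.(λ.λ.1) 0))
  →6  λ.0 ((λ.λ.0 1) ((λ.λ.0 1) (λ.λ.1)) (λ.(λ.λ.1) 0))
  →7  λ.0 ((λ.0 ((λ.λ.0 1) (λ.λ.1))) (λ.(λ.λ.1) 0))
  →8  λ.0 ((λ.(λ.λ.1) 0) ((λ.λ.0 1) (λ.λ.1)))
  →9  λ.0 ((λ.λ.1) ((λ.λ.0 1) (λ.λ.1)))
  →10  λ.0 (λ.(λ.λ.0 1) (λ.λ.1))
  →11  λ.0 (λ.λ.0 (λ.λ.1))

Term B:
  start: (λ.0 ((λ.(λ.λ.1) 0) (0 0))) (λ.λ.0)
  →1  (λ.λ.0) ((λ.(λ.λ.1) 0) ((λ.λ.0) (λ.λ.0)))
  →2  λ.0

Answer: DIFFERENT — A ⇓ λ.0 (λ.λ.0 (λ.λ.1)), B ⇓ λ.0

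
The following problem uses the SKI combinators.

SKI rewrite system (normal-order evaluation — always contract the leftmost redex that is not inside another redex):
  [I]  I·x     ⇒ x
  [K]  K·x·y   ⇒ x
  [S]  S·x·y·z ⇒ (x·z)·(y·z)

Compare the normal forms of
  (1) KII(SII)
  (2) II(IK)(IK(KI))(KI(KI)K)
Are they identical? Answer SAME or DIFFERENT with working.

Answer: DIFFERENT — A ⇓ SII, B ⇓ K(KI)

Derivation:
Term A:
  start: KII(SII)
  [1] I(SII)
  [2] SII

Term B:
  start: II(IK)(IK(KI))(KI(KI)K)
  [1] I(IK)(IK(KI))(KI(KI)K)
  [2] IK(IK(KI))(KI(KI)K)
  [3] K(IK(KI))(KI(KI)K)
  [4] IK(KI)
  [5] K(KI)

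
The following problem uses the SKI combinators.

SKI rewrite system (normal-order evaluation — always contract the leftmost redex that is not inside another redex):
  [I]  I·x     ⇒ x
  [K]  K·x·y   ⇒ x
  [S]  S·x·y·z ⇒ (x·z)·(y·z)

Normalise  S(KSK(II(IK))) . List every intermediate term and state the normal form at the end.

Answer: normal form = S(SK)  (in 4 steps)

Working:
  start: S(KSK(II(IK)))
  step 1: S(S(II(IK)))
  step 2: S(S(I(IK)))
  step 3: S(S(IK))
  step 4: S(SK)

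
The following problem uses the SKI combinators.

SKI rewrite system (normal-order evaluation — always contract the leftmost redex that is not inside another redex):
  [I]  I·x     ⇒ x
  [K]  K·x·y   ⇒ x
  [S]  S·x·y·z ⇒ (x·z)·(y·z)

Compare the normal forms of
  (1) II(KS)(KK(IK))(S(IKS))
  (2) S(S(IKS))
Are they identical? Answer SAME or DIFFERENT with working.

Answer: SAME — A ⇓ S(S(KS)), B ⇓ S(S(KS))

Working:
Term A:
  start: II(KS)(KK(IK))(S(IKS))
  [1] I(KS)(KK(IK))(S(IKS))
  [2] KS(KK(IK))(S(IKS))
  [3] S(S(IKS))
  [4] S(S(KS))

Term B:
  start: S(S(IKS))
  [1] S(S(KS))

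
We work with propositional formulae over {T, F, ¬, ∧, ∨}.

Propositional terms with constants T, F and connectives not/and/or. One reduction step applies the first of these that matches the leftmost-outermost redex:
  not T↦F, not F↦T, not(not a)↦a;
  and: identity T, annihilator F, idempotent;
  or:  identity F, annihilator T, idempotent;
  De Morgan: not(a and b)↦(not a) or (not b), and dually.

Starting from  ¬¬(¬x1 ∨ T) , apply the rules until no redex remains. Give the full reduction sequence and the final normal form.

  start: ¬¬(¬x1 ∨ T)
  step 1: ¬x1 ∨ T
  step 2: T

Answer: normal form = T  (in 2 steps)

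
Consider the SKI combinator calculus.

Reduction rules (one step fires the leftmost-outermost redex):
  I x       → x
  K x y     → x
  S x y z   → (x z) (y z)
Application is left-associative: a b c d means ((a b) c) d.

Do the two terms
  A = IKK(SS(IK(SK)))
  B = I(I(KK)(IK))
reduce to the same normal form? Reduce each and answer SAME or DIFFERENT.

Term A:
  start: IKK(SS(IK(SK)))
  step 1: KK(SS(IK(SK)))
  step 2: K

Term B:
  start: I(I(KK)(IK))
  step 1: I(KK)(IK)
  step 2: KK(IK)
  step 3: K

Answer: SAME — A ⇓ K, B ⇓ K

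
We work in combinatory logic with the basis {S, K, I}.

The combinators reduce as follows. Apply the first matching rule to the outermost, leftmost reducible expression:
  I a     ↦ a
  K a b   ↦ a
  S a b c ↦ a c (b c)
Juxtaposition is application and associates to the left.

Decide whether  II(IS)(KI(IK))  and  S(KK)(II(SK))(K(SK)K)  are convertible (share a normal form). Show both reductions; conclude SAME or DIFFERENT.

Term A:
  start: II(IS)(KI(IK))
  step 1: I(IS)(KI(IK))
  step 2: IS(KI(IK))
  step 3: S(KI(IK))
  step 4: SI

Term B:
  start: S(KK)(II(SK))(K(SK)K)
  step 1: KK(K(SK)K)(II(SK)(K(SK)K))
  step 2: K(II(SK)(K(SK)K))
  step 3: K(I(SK)(K(SK)K))
  step 4: K(SK(K(SK)K))
  step 5: K(SK(SK))

Answer: DIFFERENT — A ⇓ SI, B ⇓ K(SK(SK))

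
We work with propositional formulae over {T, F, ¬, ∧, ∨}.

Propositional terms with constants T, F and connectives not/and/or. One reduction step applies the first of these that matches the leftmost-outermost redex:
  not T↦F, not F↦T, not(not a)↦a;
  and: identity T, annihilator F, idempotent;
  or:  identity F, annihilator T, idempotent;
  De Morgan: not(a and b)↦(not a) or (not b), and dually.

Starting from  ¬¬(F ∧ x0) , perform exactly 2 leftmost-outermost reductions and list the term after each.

Answer: after 2 steps: F

Working:
  start: ¬¬(F ∧ x0)
  [1] F ∧ x0
  [2] F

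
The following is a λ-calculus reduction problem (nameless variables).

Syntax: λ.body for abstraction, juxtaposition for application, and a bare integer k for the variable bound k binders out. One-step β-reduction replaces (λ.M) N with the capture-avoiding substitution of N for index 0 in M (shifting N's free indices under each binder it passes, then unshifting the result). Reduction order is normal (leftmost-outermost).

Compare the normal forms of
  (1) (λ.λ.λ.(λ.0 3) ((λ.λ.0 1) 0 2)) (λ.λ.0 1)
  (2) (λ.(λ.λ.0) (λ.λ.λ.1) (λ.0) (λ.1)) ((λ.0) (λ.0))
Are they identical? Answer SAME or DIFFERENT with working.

Answer: DIFFERENT — A ⇓ λ.λ.λ.0 1, B ⇓ λ.λ.0

Derivation:
Term A:
  start: (λ.λ.λ.(λ.0 3) ((λ.λ.0 1) 0 2)) (λ.λ.0 1)
  [1] λ.λ.(λ.0 (λ.λ.0 1)) ((λ.λ.0 1) 0 (λ.λ.0 1))
  [2] λ.λ.(λ.λ.0 1) 0 (λ.λ.0 1) (λ.λ.0 1)
  [3] λ.λ.(λ.0 1) (λ.λ.0 1) (λ.λ.0 1)
  [4] λ.λ.(λ.λ.0 1) 0 (λ.λ.0 1)
  [5] λ.λ.(λ.0 1) (λ.λ.0 1)
  [6] λ.λ.(λ.λ.0 1) 0
  [7] λ.λ.λ.0 1

Term B:
  start: (λ.(λ.λ.0) (λ.λ.λ.1) (λ.0) (λ.1)) ((λ.0) (λ.0))
  [1] (λ.λ.0) (λ.λ.λ.1) (λ.0) (λ.(λ.0) (λ.0))
  [2] (λ.0) (λ.0) (λ.(λ.0) (λ.0))
  [3] (λ.0) (λ.(λ.0) (λ.0))
  [4] λ.(λ.0) (λ.0)
  [5] λ.λ.0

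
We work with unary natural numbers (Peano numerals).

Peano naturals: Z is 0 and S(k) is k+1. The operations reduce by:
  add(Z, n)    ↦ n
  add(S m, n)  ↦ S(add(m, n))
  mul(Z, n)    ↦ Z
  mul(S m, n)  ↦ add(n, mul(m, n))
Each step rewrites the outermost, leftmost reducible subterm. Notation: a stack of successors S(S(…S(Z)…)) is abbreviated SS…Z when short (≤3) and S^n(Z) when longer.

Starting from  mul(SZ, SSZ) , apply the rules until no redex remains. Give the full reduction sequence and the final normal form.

  start: mul(SZ, SSZ)
  →1  add(SSZ, mul(Z, SSZ))
  →2  S(add(SZ, mul(Z, SSZ)))
  →3  S(S(add(Z, mul(Z, SSZ))))
  →4  S(S(mul(Z, SSZ)))
  →5  SSZ

Answer: normal form = SSZ  (in 5 steps)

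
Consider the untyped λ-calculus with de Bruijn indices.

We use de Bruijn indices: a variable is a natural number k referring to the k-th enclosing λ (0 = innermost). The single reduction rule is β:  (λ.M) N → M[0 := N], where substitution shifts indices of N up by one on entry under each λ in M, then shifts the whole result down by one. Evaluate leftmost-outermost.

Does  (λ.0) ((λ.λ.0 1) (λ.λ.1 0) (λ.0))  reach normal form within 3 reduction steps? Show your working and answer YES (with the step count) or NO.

Answer: NO — after 3 steps the term is (λ.0) (λ.λ.1 0), not yet normal

Reduction:
  start: (λ.0) ((λ.λ.0 1) (λ.λ.1 0) (λ.0))
  [1] (λ.λ.0 1) (λ.λ.1 0) (λ.0)
  [2] (λ.0 (λ.λ.1 0)) (λ.0)
  [3] (λ.0) (λ.λ.1 0)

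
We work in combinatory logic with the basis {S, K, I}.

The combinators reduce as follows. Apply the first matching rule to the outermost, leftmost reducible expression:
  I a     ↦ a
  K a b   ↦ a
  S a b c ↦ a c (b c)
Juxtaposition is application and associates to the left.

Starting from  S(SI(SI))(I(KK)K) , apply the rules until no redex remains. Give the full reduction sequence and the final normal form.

  start: S(SI(SI))(I(KK)K)
  →1  S(SI(SI))(KKK)
  →2  S(SI(SI))K

Answer: normal form = S(SI(SI))K  (in 2 steps)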